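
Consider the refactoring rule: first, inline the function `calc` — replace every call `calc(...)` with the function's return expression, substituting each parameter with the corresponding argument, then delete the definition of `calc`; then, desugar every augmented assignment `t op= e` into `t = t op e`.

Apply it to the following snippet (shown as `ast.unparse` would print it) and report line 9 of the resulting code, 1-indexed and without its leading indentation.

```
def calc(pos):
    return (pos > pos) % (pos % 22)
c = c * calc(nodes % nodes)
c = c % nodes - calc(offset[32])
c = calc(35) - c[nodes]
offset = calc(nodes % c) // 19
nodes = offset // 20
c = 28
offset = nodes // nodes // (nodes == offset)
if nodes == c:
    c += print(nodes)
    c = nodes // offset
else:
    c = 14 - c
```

Transformed code:
c = c * ((nodes % nodes > nodes % nodes) % (nodes % nodes % 22))
c = c % nodes - (offset[32] > offset[32]) % (offset[32] % 22)
c = (35 > 35) % (35 % 22) - c[nodes]
offset = (nodes % c > nodes % c) % (nodes % c % 22) // 19
nodes = offset // 20
c = 28
offset = nodes // nodes // (nodes == offset)
if nodes == c:
    c = c + print(nodes)
    c = nodes // offset
else:
    c = 14 - c

c = c + print(nodes)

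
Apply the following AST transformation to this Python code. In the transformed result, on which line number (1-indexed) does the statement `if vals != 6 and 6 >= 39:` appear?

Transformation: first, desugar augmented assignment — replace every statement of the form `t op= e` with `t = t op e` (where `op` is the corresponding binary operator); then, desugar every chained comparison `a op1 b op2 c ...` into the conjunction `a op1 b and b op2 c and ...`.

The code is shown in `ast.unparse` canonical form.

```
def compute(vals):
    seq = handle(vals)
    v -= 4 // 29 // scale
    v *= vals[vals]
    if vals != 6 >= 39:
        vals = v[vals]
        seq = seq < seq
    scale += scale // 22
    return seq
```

5

Transformed code:
def compute(vals):
    seq = handle(vals)
    v = v - 4 // 29 // scale
    v = v * vals[vals]
    if vals != 6 and 6 >= 39:
        vals = v[vals]
        seq = seq < seq
    scale = scale + scale // 22
    return seq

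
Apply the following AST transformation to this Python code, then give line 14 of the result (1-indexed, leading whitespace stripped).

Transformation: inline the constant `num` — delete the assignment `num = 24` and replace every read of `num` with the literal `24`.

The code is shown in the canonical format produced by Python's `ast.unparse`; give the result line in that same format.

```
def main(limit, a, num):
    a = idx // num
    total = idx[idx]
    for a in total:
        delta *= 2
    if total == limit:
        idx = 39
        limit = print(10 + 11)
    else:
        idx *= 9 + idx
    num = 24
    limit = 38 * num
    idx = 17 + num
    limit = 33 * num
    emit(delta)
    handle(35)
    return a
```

emit(delta)

Transformed code:
def main(limit, a, num):
    a = idx // 24
    total = idx[idx]
    for a in total:
        delta *= 2
    if total == limit:
        idx = 39
        limit = print(10 + 11)
    else:
        idx *= 9 + idx
    limit = 38 * 24
    idx = 17 + 24
    limit = 33 * 24
    emit(delta)
    handle(35)
    return a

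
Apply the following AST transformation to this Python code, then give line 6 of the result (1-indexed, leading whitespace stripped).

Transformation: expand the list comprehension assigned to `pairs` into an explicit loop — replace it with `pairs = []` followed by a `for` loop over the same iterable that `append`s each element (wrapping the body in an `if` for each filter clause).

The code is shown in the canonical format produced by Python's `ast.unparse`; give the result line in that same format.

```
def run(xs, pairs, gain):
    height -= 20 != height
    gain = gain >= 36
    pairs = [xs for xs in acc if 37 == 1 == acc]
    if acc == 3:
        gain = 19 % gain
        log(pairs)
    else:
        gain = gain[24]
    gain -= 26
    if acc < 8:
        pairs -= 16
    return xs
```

Transformed code:
def run(xs, pairs, gain):
    height -= 20 != height
    gain = gain >= 36
    pairs = []
    for xs in acc:
        if 37 == 1 == acc:
            pairs.append(xs)
    if acc == 3:
        gain = 19 % gain
        log(pairs)
    else:
        gain = gain[24]
    gain -= 26
    if acc < 8:
        pairs -= 16
    return xs

if 37 == 1 == acc:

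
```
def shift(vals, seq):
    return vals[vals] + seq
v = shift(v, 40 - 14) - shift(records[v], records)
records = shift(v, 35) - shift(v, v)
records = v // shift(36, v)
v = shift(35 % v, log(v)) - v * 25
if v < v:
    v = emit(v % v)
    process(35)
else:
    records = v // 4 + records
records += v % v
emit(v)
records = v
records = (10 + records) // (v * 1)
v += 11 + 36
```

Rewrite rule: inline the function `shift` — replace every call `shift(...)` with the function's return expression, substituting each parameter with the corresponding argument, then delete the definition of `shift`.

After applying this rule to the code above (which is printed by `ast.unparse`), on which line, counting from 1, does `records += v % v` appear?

Transformed code:
v = v[v] + (40 - 14) - (records[v][records[v]] + records)
records = v[v] + 35 - (v[v] + v)
records = v // (36[36] + v)
v = (35 % v)[35 % v] + log(v) - v * 25
if v < v:
    v = emit(v % v)
    process(35)
else:
    records = v // 4 + records
records += v % v
emit(v)
records = v
records = (10 + records) // (v * 1)
v += 11 + 36

10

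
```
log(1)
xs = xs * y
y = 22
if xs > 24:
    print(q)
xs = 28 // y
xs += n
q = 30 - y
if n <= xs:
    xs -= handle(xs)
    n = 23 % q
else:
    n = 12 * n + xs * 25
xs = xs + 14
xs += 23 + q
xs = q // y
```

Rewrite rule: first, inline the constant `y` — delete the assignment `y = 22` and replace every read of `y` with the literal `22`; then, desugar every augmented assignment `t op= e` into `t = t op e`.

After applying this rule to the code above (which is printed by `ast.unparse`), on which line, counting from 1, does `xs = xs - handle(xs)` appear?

9

Transformed code:
log(1)
xs = xs * 22
if xs > 24:
    print(q)
xs = 28 // 22
xs = xs + n
q = 30 - 22
if n <= xs:
    xs = xs - handle(xs)
    n = 23 % q
else:
    n = 12 * n + xs * 25
xs = xs + 14
xs = xs + (23 + q)
xs = q // 22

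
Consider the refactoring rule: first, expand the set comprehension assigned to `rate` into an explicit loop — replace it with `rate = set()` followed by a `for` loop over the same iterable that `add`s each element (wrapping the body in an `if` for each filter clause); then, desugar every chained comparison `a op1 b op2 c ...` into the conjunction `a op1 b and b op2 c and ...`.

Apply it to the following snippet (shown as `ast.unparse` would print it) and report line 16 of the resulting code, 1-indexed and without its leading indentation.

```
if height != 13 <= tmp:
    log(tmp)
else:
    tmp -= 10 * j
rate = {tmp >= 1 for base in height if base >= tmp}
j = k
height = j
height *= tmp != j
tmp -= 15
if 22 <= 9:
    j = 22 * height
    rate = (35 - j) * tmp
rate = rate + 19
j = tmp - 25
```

Transformed code:
if height != 13 and 13 <= tmp:
    log(tmp)
else:
    tmp -= 10 * j
rate = set()
for base in height:
    if base >= tmp:
        rate.add(tmp >= 1)
j = k
height = j
height *= tmp != j
tmp -= 15
if 22 <= 9:
    j = 22 * height
    rate = (35 - j) * tmp
rate = rate + 19
j = tmp - 25

rate = rate + 19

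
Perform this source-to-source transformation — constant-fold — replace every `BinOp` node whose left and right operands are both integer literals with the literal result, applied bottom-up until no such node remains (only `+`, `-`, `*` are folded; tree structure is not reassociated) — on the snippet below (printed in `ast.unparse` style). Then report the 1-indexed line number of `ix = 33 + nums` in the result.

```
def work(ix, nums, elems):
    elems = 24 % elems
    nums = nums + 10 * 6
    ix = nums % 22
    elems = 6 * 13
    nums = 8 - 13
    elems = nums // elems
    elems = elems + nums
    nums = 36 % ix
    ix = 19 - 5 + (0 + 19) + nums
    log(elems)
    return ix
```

Transformed code:
def work(ix, nums, elems):
    elems = 24 % elems
    nums = nums + 60
    ix = nums % 22
    elems = 78
    nums = -5
    elems = nums // elems
    elems = elems + nums
    nums = 36 % ix
    ix = 33 + nums
    log(elems)
    return ix

10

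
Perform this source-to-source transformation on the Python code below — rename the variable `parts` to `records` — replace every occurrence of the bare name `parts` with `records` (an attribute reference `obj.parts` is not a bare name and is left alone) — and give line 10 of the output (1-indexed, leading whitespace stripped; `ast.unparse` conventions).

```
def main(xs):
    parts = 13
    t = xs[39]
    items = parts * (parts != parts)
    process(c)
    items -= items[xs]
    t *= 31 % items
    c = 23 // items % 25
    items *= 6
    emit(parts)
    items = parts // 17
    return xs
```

Transformed code:
def main(xs):
    records = 13
    t = xs[39]
    items = records * (records != records)
    process(c)
    items -= items[xs]
    t *= 31 % items
    c = 23 // items % 25
    items *= 6
    emit(records)
    items = records // 17
    return xs

emit(records)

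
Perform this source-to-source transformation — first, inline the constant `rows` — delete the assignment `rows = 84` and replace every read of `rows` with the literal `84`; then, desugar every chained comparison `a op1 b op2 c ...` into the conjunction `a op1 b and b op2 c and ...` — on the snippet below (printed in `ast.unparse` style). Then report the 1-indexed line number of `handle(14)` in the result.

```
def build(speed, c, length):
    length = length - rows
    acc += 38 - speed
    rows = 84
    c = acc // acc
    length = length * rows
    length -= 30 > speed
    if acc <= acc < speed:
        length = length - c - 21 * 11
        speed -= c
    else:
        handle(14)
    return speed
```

11

Transformed code:
def build(speed, c, length):
    length = length - 84
    acc += 38 - speed
    c = acc // acc
    length = length * 84
    length -= 30 > speed
    if acc <= acc and acc < speed:
        length = length - c - 21 * 11
        speed -= c
    else:
        handle(14)
    return speed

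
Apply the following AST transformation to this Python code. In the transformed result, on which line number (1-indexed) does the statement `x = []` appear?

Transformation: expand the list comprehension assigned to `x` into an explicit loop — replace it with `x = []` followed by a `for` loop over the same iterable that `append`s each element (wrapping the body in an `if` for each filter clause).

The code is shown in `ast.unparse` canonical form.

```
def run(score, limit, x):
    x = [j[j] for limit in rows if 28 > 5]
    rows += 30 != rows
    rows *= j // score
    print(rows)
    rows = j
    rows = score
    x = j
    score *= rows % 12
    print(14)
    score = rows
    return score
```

2

Transformed code:
def run(score, limit, x):
    x = []
    for limit in rows:
        if 28 > 5:
            x.append(j[j])
    rows += 30 != rows
    rows *= j // score
    print(rows)
    rows = j
    rows = score
    x = j
    score *= rows % 12
    print(14)
    score = rows
    return score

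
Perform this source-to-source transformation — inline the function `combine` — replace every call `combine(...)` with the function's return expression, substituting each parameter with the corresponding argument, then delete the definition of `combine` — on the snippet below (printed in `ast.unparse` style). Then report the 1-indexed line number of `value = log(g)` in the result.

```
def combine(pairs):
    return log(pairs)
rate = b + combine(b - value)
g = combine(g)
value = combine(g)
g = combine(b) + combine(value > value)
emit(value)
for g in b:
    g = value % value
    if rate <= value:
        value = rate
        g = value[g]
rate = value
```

Transformed code:
rate = b + log(b - value)
g = log(g)
value = log(g)
g = log(b) + log(value > value)
emit(value)
for g in b:
    g = value % value
    if rate <= value:
        value = rate
        g = value[g]
rate = value

3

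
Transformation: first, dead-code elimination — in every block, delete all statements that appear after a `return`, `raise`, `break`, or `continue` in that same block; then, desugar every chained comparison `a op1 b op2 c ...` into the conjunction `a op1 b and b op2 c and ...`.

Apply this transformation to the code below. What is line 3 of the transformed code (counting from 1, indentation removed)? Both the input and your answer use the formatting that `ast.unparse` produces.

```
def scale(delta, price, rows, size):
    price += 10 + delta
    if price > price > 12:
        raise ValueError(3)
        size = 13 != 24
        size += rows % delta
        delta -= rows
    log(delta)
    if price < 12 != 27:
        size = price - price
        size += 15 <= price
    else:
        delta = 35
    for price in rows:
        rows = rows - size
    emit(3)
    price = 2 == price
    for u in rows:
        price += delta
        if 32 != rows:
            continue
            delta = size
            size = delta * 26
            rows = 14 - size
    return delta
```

Transformed code:
def scale(delta, price, rows, size):
    price += 10 + delta
    if price > price and price > 12:
        raise ValueError(3)
    log(delta)
    if price < 12 and 12 != 27:
        size = price - price
        size += 15 <= price
    else:
        delta = 35
    for price in rows:
        rows = rows - size
    emit(3)
    price = 2 == price
    for u in rows:
        price += delta
        if 32 != rows:
            continue
    return delta

if price > price and price > 12:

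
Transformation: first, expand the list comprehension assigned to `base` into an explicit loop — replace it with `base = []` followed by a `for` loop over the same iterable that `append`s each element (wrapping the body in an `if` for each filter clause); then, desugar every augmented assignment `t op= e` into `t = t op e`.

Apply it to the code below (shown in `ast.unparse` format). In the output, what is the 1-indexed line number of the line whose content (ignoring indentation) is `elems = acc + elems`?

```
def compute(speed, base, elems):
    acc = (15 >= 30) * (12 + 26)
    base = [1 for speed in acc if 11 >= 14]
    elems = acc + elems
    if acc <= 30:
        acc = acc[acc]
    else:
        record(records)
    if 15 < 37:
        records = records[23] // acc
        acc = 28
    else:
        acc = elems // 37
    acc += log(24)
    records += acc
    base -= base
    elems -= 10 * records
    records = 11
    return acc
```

Transformed code:
def compute(speed, base, elems):
    acc = (15 >= 30) * (12 + 26)
    base = []
    for speed in acc:
        if 11 >= 14:
            base.append(1)
    elems = acc + elems
    if acc <= 30:
        acc = acc[acc]
    else:
        record(records)
    if 15 < 37:
        records = records[23] // acc
        acc = 28
    else:
        acc = elems // 37
    acc = acc + log(24)
    records = records + acc
    base = base - base
    elems = elems - 10 * records
    records = 11
    return acc

7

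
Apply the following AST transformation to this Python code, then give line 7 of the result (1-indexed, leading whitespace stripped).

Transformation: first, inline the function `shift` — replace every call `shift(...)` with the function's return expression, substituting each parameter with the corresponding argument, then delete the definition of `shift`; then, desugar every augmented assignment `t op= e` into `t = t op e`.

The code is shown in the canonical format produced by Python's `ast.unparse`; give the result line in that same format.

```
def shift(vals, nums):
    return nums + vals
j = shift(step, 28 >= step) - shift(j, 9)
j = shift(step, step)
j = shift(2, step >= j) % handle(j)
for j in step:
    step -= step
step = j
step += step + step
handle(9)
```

Transformed code:
j = (28 >= step) + step - (9 + j)
j = step + step
j = ((step >= j) + 2) % handle(j)
for j in step:
    step = step - step
step = j
step = step + (step + step)
handle(9)

step = step + (step + step)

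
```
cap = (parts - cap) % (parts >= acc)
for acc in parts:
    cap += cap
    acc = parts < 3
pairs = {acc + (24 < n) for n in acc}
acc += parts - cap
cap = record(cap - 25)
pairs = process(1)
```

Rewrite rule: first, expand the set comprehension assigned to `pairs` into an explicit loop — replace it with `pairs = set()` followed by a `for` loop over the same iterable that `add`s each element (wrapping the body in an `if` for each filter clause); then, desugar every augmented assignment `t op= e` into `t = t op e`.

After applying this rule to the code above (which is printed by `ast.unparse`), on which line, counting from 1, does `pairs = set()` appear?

Transformed code:
cap = (parts - cap) % (parts >= acc)
for acc in parts:
    cap = cap + cap
    acc = parts < 3
pairs = set()
for n in acc:
    pairs.add(acc + (24 < n))
acc = acc + (parts - cap)
cap = record(cap - 25)
pairs = process(1)

5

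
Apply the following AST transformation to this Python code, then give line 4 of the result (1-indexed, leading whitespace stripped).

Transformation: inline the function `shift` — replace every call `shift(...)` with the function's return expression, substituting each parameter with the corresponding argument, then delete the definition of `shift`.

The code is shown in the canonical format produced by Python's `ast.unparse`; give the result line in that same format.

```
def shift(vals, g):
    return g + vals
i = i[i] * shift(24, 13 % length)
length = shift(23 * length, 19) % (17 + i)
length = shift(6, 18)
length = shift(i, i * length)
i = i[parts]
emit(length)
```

length = i * length + i

Transformed code:
i = i[i] * (13 % length + 24)
length = (19 + 23 * length) % (17 + i)
length = 18 + 6
length = i * length + i
i = i[parts]
emit(length)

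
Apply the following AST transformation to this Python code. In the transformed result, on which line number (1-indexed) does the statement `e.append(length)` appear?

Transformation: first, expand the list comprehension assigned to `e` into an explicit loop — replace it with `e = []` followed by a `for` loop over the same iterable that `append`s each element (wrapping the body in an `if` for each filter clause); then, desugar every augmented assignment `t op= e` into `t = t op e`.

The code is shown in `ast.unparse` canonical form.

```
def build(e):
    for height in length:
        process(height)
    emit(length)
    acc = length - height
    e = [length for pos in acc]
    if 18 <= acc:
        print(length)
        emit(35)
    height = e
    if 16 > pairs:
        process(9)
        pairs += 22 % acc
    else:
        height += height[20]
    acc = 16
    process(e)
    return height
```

Transformed code:
def build(e):
    for height in length:
        process(height)
    emit(length)
    acc = length - height
    e = []
    for pos in acc:
        e.append(length)
    if 18 <= acc:
        print(length)
        emit(35)
    height = e
    if 16 > pairs:
        process(9)
        pairs = pairs + 22 % acc
    else:
        height = height + height[20]
    acc = 16
    process(e)
    return height

8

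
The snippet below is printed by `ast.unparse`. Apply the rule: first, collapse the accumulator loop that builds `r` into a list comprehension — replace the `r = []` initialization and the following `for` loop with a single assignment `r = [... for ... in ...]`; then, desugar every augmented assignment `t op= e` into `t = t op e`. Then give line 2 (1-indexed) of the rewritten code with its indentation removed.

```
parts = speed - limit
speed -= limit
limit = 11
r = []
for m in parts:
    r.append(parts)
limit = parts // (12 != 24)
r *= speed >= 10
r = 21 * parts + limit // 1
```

speed = speed - limit

Transformed code:
parts = speed - limit
speed = speed - limit
limit = 11
r = [parts for m in parts]
limit = parts // (12 != 24)
r = r * (speed >= 10)
r = 21 * parts + limit // 1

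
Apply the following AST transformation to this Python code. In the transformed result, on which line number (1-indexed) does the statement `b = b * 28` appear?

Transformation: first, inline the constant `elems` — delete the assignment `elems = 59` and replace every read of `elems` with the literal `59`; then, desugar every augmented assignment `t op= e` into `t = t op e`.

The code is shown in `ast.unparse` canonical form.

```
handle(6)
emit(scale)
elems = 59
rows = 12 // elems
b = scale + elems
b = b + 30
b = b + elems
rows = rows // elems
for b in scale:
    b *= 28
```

9

Transformed code:
handle(6)
emit(scale)
rows = 12 // 59
b = scale + 59
b = b + 30
b = b + 59
rows = rows // 59
for b in scale:
    b = b * 28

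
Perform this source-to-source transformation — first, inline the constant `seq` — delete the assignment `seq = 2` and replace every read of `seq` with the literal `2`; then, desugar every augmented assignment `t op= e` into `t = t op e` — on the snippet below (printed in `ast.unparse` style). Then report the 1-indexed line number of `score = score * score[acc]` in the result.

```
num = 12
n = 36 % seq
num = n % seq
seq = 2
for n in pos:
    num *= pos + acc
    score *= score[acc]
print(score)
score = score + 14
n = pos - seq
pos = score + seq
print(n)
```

6

Transformed code:
num = 12
n = 36 % 2
num = n % 2
for n in pos:
    num = num * (pos + acc)
    score = score * score[acc]
print(score)
score = score + 14
n = pos - 2
pos = score + 2
print(n)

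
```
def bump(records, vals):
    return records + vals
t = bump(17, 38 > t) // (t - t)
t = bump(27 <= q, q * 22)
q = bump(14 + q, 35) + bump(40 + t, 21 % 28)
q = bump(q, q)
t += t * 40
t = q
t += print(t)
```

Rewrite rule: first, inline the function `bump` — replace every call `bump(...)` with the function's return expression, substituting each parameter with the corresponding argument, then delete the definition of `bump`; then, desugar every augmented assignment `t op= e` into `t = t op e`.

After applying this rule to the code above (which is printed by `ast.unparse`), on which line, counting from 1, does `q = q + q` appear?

4

Transformed code:
t = (17 + (38 > t)) // (t - t)
t = (27 <= q) + q * 22
q = 14 + q + 35 + (40 + t + 21 % 28)
q = q + q
t = t + t * 40
t = q
t = t + print(t)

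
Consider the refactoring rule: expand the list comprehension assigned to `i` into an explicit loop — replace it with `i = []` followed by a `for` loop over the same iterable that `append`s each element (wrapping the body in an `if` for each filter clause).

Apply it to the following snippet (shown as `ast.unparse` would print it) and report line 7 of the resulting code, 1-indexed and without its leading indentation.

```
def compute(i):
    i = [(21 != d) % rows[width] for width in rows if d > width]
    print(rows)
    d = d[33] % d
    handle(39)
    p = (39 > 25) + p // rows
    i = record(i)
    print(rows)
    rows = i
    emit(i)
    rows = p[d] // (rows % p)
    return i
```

d = d[33] % d

Transformed code:
def compute(i):
    i = []
    for width in rows:
        if d > width:
            i.append((21 != d) % rows[width])
    print(rows)
    d = d[33] % d
    handle(39)
    p = (39 > 25) + p // rows
    i = record(i)
    print(rows)
    rows = i
    emit(i)
    rows = p[d] // (rows % p)
    return i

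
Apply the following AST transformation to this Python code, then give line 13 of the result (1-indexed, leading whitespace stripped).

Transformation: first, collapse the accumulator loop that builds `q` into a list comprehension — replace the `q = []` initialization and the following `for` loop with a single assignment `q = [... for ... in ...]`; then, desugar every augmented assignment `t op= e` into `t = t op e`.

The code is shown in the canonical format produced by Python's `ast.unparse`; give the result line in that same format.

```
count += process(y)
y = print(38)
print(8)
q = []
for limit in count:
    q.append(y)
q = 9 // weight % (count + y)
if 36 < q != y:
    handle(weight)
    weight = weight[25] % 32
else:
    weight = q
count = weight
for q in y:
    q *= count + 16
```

q = q * (count + 16)

Transformed code:
count = count + process(y)
y = print(38)
print(8)
q = [y for limit in count]
q = 9 // weight % (count + y)
if 36 < q != y:
    handle(weight)
    weight = weight[25] % 32
else:
    weight = q
count = weight
for q in y:
    q = q * (count + 16)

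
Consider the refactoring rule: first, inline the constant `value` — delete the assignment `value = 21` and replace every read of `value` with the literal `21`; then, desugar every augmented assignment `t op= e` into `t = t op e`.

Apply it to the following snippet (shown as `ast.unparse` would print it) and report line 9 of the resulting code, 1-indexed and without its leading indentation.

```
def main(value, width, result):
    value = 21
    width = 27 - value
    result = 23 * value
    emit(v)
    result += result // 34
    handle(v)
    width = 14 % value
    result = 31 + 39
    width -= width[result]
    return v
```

width = width - width[result]

Transformed code:
def main(value, width, result):
    width = 27 - 21
    result = 23 * 21
    emit(v)
    result = result + result // 34
    handle(v)
    width = 14 % 21
    result = 31 + 39
    width = width - width[result]
    return v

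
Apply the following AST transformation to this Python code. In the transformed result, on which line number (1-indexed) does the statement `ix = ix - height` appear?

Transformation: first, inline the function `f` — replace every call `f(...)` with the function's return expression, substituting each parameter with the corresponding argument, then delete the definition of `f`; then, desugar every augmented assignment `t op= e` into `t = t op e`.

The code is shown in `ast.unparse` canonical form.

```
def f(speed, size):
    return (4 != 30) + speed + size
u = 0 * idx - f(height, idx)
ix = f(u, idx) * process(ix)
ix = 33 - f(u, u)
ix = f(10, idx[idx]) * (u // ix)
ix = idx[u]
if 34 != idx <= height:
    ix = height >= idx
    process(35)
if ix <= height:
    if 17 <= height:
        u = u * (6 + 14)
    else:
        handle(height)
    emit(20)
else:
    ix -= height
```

Transformed code:
u = 0 * idx - ((4 != 30) + height + idx)
ix = ((4 != 30) + u + idx) * process(ix)
ix = 33 - ((4 != 30) + u + u)
ix = ((4 != 30) + 10 + idx[idx]) * (u // ix)
ix = idx[u]
if 34 != idx <= height:
    ix = height >= idx
    process(35)
if ix <= height:
    if 17 <= height:
        u = u * (6 + 14)
    else:
        handle(height)
    emit(20)
else:
    ix = ix - height

16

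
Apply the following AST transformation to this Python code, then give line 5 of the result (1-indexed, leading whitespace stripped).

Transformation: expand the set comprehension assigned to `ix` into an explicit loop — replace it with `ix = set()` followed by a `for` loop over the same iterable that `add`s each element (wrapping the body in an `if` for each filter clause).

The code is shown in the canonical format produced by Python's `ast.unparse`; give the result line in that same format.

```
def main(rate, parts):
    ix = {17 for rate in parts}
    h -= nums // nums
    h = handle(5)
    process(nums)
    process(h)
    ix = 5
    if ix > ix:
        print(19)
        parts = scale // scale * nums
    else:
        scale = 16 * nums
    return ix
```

Transformed code:
def main(rate, parts):
    ix = set()
    for rate in parts:
        ix.add(17)
    h -= nums // nums
    h = handle(5)
    process(nums)
    process(h)
    ix = 5
    if ix > ix:
        print(19)
        parts = scale // scale * nums
    else:
        scale = 16 * nums
    return ix

h -= nums // nums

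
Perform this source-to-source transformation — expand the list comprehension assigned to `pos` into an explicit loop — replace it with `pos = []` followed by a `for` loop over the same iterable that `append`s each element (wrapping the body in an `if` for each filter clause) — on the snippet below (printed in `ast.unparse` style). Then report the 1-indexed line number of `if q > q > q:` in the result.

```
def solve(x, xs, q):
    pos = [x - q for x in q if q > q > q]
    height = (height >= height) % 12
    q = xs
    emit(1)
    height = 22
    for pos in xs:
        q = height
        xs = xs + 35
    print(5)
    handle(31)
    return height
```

Transformed code:
def solve(x, xs, q):
    pos = []
    for x in q:
        if q > q > q:
            pos.append(x - q)
    height = (height >= height) % 12
    q = xs
    emit(1)
    height = 22
    for pos in xs:
        q = height
        xs = xs + 35
    print(5)
    handle(31)
    return height

4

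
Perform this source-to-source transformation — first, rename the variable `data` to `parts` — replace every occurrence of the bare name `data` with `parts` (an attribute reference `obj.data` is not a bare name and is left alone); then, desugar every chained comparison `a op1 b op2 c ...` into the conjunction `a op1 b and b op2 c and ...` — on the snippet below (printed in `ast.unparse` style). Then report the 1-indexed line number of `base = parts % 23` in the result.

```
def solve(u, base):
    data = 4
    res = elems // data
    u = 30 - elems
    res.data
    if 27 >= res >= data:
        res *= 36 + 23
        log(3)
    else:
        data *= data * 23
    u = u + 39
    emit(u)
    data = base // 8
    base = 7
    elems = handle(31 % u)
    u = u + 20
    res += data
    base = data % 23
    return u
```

18

Transformed code:
def solve(u, base):
    parts = 4
    res = elems // parts
    u = 30 - elems
    res.data
    if 27 >= res and res >= parts:
        res *= 36 + 23
        log(3)
    else:
        parts *= parts * 23
    u = u + 39
    emit(u)
    parts = base // 8
    base = 7
    elems = handle(31 % u)
    u = u + 20
    res += parts
    base = parts % 23
    return u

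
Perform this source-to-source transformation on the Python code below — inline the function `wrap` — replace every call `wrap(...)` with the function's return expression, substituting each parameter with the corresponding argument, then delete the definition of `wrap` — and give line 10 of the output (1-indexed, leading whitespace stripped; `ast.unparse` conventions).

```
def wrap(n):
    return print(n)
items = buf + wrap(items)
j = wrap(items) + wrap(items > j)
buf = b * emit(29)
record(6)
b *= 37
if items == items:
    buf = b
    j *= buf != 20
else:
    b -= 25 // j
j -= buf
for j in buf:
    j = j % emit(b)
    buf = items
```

Transformed code:
items = buf + print(items)
j = print(items) + print(items > j)
buf = b * emit(29)
record(6)
b *= 37
if items == items:
    buf = b
    j *= buf != 20
else:
    b -= 25 // j
j -= buf
for j in buf:
    j = j % emit(b)
    buf = items

b -= 25 // j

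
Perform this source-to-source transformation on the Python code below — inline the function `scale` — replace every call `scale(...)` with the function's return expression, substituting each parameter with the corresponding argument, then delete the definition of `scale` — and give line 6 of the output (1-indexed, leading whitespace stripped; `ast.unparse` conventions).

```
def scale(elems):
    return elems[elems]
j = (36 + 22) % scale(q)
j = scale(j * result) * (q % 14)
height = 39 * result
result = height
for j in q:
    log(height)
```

Transformed code:
j = (36 + 22) % q[q]
j = (j * result)[j * result] * (q % 14)
height = 39 * result
result = height
for j in q:
    log(height)

log(height)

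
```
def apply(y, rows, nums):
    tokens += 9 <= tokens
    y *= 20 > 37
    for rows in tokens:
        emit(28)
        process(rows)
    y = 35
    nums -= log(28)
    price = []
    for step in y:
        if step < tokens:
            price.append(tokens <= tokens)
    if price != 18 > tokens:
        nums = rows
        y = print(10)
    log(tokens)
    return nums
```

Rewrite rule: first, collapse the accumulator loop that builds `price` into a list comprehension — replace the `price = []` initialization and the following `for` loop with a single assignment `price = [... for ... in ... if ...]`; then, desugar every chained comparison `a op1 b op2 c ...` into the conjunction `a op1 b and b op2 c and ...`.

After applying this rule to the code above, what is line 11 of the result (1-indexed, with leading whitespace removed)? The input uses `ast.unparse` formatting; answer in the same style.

Transformed code:
def apply(y, rows, nums):
    tokens += 9 <= tokens
    y *= 20 > 37
    for rows in tokens:
        emit(28)
        process(rows)
    y = 35
    nums -= log(28)
    price = [tokens <= tokens for step in y if step < tokens]
    if price != 18 and 18 > tokens:
        nums = rows
        y = print(10)
    log(tokens)
    return nums

nums = rows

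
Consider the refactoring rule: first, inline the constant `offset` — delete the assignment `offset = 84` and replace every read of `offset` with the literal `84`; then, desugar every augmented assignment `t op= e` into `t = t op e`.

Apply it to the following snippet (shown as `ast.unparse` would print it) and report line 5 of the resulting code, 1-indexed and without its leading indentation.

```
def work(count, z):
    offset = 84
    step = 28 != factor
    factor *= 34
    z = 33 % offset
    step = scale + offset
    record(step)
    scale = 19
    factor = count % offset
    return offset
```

Transformed code:
def work(count, z):
    step = 28 != factor
    factor = factor * 34
    z = 33 % 84
    step = scale + 84
    record(step)
    scale = 19
    factor = count % 84
    return 84

step = scale + 84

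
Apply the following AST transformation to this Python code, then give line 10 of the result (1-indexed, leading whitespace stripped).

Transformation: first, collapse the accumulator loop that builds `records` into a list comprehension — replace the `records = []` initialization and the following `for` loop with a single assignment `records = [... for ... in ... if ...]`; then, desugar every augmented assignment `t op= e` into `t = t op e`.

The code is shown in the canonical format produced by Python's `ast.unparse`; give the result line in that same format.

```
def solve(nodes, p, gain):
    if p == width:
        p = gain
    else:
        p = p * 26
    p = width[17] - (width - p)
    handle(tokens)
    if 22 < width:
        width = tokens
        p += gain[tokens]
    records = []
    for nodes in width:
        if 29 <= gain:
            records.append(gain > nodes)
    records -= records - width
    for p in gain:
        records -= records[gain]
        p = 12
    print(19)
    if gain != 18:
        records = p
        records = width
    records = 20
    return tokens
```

p = p + gain[tokens]

Transformed code:
def solve(nodes, p, gain):
    if p == width:
        p = gain
    else:
        p = p * 26
    p = width[17] - (width - p)
    handle(tokens)
    if 22 < width:
        width = tokens
        p = p + gain[tokens]
    records = [gain > nodes for nodes in width if 29 <= gain]
    records = records - (records - width)
    for p in gain:
        records = records - records[gain]
        p = 12
    print(19)
    if gain != 18:
        records = p
        records = width
    records = 20
    return tokens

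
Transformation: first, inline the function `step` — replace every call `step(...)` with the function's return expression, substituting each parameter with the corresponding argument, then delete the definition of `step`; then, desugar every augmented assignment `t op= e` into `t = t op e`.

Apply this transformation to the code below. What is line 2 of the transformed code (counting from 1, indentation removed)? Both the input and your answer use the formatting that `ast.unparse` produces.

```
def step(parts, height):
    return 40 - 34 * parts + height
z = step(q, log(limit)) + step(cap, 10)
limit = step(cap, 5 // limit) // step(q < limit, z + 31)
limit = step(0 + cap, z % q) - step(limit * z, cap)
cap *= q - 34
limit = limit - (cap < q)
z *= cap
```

limit = (40 - 34 * cap + 5 // limit) // (40 - 34 * (q < limit) + (z + 31))

Transformed code:
z = 40 - 34 * q + log(limit) + (40 - 34 * cap + 10)
limit = (40 - 34 * cap + 5 // limit) // (40 - 34 * (q < limit) + (z + 31))
limit = 40 - 34 * (0 + cap) + z % q - (40 - 34 * (limit * z) + cap)
cap = cap * (q - 34)
limit = limit - (cap < q)
z = z * cap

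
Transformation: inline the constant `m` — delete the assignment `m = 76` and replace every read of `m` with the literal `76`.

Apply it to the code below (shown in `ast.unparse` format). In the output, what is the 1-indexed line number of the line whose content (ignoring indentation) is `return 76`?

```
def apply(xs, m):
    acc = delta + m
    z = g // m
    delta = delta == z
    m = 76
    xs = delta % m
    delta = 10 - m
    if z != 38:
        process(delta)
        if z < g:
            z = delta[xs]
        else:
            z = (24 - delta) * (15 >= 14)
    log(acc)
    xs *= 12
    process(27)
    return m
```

16

Transformed code:
def apply(xs, m):
    acc = delta + 76
    z = g // 76
    delta = delta == z
    xs = delta % 76
    delta = 10 - 76
    if z != 38:
        process(delta)
        if z < g:
            z = delta[xs]
        else:
            z = (24 - delta) * (15 >= 14)
    log(acc)
    xs *= 12
    process(27)
    return 76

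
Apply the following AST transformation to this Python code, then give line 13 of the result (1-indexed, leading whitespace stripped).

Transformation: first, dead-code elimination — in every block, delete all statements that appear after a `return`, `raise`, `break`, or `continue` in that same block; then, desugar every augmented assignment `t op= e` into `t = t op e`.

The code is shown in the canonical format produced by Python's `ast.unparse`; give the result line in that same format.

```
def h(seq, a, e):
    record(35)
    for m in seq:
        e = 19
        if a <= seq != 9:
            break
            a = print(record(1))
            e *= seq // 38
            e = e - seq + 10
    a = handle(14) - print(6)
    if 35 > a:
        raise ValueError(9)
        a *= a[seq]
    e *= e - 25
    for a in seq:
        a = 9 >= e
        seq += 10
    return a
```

Transformed code:
def h(seq, a, e):
    record(35)
    for m in seq:
        e = 19
        if a <= seq != 9:
            break
    a = handle(14) - print(6)
    if 35 > a:
        raise ValueError(9)
    e = e * (e - 25)
    for a in seq:
        a = 9 >= e
        seq = seq + 10
    return a

seq = seq + 10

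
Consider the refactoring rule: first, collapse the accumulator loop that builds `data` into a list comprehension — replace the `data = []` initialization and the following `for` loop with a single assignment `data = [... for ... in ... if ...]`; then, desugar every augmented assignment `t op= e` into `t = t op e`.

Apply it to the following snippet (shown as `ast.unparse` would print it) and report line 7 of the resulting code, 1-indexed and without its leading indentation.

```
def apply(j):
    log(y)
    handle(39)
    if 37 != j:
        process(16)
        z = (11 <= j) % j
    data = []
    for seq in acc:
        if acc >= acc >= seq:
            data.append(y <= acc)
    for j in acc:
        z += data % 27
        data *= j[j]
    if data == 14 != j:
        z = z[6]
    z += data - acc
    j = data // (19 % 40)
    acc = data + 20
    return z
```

Transformed code:
def apply(j):
    log(y)
    handle(39)
    if 37 != j:
        process(16)
        z = (11 <= j) % j
    data = [y <= acc for seq in acc if acc >= acc >= seq]
    for j in acc:
        z = z + data % 27
        data = data * j[j]
    if data == 14 != j:
        z = z[6]
    z = z + (data - acc)
    j = data // (19 % 40)
    acc = data + 20
    return z

data = [y <= acc for seq in acc if acc >= acc >= seq]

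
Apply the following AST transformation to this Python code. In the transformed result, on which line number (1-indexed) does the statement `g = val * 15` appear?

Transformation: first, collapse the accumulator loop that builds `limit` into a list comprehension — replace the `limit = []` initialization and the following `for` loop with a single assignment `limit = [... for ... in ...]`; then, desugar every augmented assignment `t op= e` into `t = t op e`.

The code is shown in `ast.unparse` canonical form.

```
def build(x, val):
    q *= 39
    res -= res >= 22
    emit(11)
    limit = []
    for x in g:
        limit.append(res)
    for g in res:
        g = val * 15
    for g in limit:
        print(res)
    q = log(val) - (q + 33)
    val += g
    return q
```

Transformed code:
def build(x, val):
    q = q * 39
    res = res - (res >= 22)
    emit(11)
    limit = [res for x in g]
    for g in res:
        g = val * 15
    for g in limit:
        print(res)
    q = log(val) - (q + 33)
    val = val + g
    return q

7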